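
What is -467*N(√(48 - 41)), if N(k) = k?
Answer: -467*√7 ≈ -1235.6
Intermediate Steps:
-467*N(√(48 - 41)) = -467*√(48 - 41) = -467*√7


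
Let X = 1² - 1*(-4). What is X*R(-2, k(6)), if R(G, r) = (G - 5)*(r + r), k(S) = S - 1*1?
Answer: -350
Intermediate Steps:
k(S) = -1 + S (k(S) = S - 1 = -1 + S)
R(G, r) = 2*r*(-5 + G) (R(G, r) = (-5 + G)*(2*r) = 2*r*(-5 + G))
X = 5 (X = 1 + 4 = 5)
X*R(-2, k(6)) = 5*(2*(-1 + 6)*(-5 - 2)) = 5*(2*5*(-7)) = 5*(-70) = -350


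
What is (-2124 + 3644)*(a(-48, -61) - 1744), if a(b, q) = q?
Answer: -2743600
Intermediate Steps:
(-2124 + 3644)*(a(-48, -61) - 1744) = (-2124 + 3644)*(-61 - 1744) = 1520*(-1805) = -2743600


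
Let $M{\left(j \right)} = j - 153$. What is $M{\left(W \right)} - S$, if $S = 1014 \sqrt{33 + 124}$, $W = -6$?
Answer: $-159 - 1014 \sqrt{157} \approx -12864.0$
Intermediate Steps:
$M{\left(j \right)} = -153 + j$ ($M{\left(j \right)} = j - 153 = -153 + j$)
$S = 1014 \sqrt{157} \approx 12705.0$
$M{\left(W \right)} - S = \left(-153 - 6\right) - 1014 \sqrt{157} = -159 - 1014 \sqrt{157}$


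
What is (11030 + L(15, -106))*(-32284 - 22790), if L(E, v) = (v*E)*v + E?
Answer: -9890464290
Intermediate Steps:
L(E, v) = E + E*v² (L(E, v) = (E*v)*v + E = E*v² + E = E + E*v²)
(11030 + L(15, -106))*(-32284 - 22790) = (11030 + 15*(1 + (-106)²))*(-32284 - 22790) = (11030 + 15*(1 + 11236))*(-55074) = (11030 + 15*11237)*(-55074) = (11030 + 168555)*(-55074) = 179585*(-55074) = -9890464290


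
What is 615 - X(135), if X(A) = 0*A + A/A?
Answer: 614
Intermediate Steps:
X(A) = 1 (X(A) = 0 + 1 = 1)
615 - X(135) = 615 - 1*1 = 615 - 1 = 614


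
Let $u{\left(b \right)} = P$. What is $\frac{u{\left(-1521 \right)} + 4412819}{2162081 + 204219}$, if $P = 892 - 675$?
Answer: $\frac{1103259}{591575} \approx 1.865$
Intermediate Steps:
$P = 217$ ($P = 892 - 675 = 217$)
$u{\left(b \right)} = 217$
$\frac{u{\left(-1521 \right)} + 4412819}{2162081 + 204219} = \frac{217 + 4412819}{2162081 + 204219} = \frac{4413036}{2366300} = 4413036 \cdot \frac{1}{2366300} = \frac{1103259}{591575}$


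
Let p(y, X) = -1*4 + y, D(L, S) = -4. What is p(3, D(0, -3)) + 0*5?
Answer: -1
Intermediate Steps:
p(y, X) = -4 + y
p(3, D(0, -3)) + 0*5 = (-4 + 3) + 0*5 = -1 + 0 = -1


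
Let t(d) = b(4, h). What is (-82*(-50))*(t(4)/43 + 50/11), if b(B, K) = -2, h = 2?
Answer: 8724800/473 ≈ 18446.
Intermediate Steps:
t(d) = -2
(-82*(-50))*(t(4)/43 + 50/11) = (-82*(-50))*(-2/43 + 50/11) = 4100*(-2*1/43 + 50*(1/11)) = 4100*(-2/43 + 50/11) = 4100*(2128/473) = 8724800/473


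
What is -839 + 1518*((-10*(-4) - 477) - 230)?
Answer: -1013345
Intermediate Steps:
-839 + 1518*((-10*(-4) - 477) - 230) = -839 + 1518*((40 - 477) - 230) = -839 + 1518*(-437 - 230) = -839 + 1518*(-667) = -839 - 1012506 = -1013345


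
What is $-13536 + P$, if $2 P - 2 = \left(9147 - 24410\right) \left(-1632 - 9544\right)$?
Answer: $85276109$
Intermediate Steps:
$P = 85289645$ ($P = 1 + \frac{\left(9147 - 24410\right) \left(-1632 - 9544\right)}{2} = 1 + \frac{\left(-15263\right) \left(-11176\right)}{2} = 1 + \frac{1}{2} \cdot 170579288 = 1 + 85289644 = 85289645$)
$-13536 + P = -13536 + 85289645 = 85276109$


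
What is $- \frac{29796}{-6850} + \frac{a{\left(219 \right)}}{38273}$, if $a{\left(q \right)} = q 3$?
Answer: $\frac{572441379}{131085025} \approx 4.3669$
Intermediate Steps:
$a{\left(q \right)} = 3 q$
$- \frac{29796}{-6850} + \frac{a{\left(219 \right)}}{38273} = - \frac{29796}{-6850} + \frac{3 \cdot 219}{38273} = \left(-29796\right) \left(- \frac{1}{6850}\right) + 657 \cdot \frac{1}{38273} = \frac{14898}{3425} + \frac{657}{38273} = \frac{572441379}{131085025}$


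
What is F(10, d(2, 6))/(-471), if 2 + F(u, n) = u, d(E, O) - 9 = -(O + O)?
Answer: -8/471 ≈ -0.016985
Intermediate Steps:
d(E, O) = 9 - 2*O (d(E, O) = 9 - (O + O) = 9 - 2*O)
F(u, n) = -2 + u
F(10, d(2, 6))/(-471) = (-2 + 10)/(-471) = 8*(-1/471) = -8/471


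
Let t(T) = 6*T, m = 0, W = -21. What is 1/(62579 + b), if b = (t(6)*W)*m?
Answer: 1/62579 ≈ 1.5980e-5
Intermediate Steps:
b = 0 (b = ((6*6)*(-21))*0 = (36*(-21))*0 = -756*0 = 0)
1/(62579 + b) = 1/(62579 + 0) = 1/62579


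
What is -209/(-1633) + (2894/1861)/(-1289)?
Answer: 496629359/3917287757 ≈ 0.12678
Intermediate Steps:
-209/(-1633) + (2894/1861)/(-1289) = -209*(-1/1633) + (2894*(1/1861))*(-1/1289) = 209/1633 + (2894/1861)*(-1/1289) = 209/1633 - 2894/2398829 = 496629359/3917287757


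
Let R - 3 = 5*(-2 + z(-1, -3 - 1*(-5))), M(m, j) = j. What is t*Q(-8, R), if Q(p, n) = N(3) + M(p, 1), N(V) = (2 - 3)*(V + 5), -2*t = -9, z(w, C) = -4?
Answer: -63/2 ≈ -31.500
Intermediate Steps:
t = 9/2 (t = -½*(-9) = 9/2 ≈ 4.5000)
N(V) = -5 - V (N(V) = -(5 + V) = -5 - V)
R = -27 (R = 3 + 5*(-2 - 4) = 3 + 5*(-6) = 3 - 30 = -27)
Q(p, n) = -7 (Q(p, n) = (-5 - 1*3) + 1 = (-5 - 3) + 1 = -8 + 1 = -7)
t*Q(-8, R) = (9/2)*(-7) = -63/2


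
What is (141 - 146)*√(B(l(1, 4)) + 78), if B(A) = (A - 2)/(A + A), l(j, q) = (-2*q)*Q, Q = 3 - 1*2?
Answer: -5*√1258/4 ≈ -44.335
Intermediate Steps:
Q = 1 (Q = 3 - 2 = 1)
l(j, q) = -2*q (l(j, q) = -2*q*1 = -2*q)
B(A) = (-2 + A)/(2*A) (B(A) = (-2 + A)/((2*A)) = (-2 + A)*(1/(2*A)) = (-2 + A)/(2*A))
(141 - 146)*√(B(l(1, 4)) + 78) = (141 - 146)*√((-2 - 2*4)/(2*((-2*4))) + 78) = -5*√((½)*(-2 - 8)/(-8) + 78) = -5*√((½)*(-⅛)*(-10) + 78) = -5*√(5/8 + 78) = -5*√1258/4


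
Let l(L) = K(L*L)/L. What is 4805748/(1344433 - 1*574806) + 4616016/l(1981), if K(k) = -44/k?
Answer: -6904639937711865656400/8465897 ≈ -8.1558e+14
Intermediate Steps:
l(L) = -44/L³ (l(L) = (-44/L²)/L = -44/L³)
4805748/(1344433 - 1*574806) + 4616016/l(1981) = 4805748/(1344433 - 1*574806) + 4616016/((-44/1981³)) = 4805748/(1344433 - 574806) + 4616016/((-44*1/7774159141)) = 4805748/769627 + 4616016/(-44/7774159141) = 4805748*(1/769627) + 4616016*(-7774159141/44) = 4805748/769627 - 8971410745350564/11 = -6904639937711865656400/8465897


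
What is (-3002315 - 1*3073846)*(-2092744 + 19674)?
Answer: 12596307084270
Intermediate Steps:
(-3002315 - 1*3073846)*(-2092744 + 19674) = (-3002315 - 3073846)*(-2073070) = -6076161*(-2073070) = 12596307084270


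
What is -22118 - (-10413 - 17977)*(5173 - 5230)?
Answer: -1640348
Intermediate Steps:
-22118 - (-10413 - 17977)*(5173 - 5230) = -22118 - (-28390)*(-57) = -22118 - 1*1618230 = -22118 - 1618230 = -1640348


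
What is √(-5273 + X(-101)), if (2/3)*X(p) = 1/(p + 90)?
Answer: I*√2552198/22 ≈ 72.616*I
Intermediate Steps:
X(p) = 3/(2*(90 + p)) (X(p) = 3/(2*(p + 90)) = 3/(2*(90 + p)))
√(-5273 + X(-101)) = √(-5273 + 3/(2*(90 - 101))) = √(-5273 + (3/2)/(-11)) = √(-5273 + (3/2)*(-1/11)) = √(-5273 - 3/22) = √(-116009/22) = I*√2552198/22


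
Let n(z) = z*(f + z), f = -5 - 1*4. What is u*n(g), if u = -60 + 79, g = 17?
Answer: 2584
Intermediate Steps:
f = -9 (f = -5 - 4 = -9)
n(z) = z*(-9 + z)
u = 19
u*n(g) = 19*(17*(-9 + 17)) = 19*(17*8) = 19*136 = 2584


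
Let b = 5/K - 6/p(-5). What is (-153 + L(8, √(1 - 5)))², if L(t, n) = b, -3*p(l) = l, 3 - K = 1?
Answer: 2374681/100 ≈ 23747.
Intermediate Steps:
K = 2 (K = 3 - 1*1 = 3 - 1 = 2)
p(l) = -l/3
b = -11/10 (b = 5/2 - 6/((-⅓*(-5))) = 5*(½) - 6/5/3 = 5/2 - 6*⅗ = 5/2 - 18/5 = -11/10 ≈ -1.1000)
L(t, n) = -11/10
(-153 + L(8, √(1 - 5)))² = (-153 - 11/10)² = (-1541/10)² = 2374681/100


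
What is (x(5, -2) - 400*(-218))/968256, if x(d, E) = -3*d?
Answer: 87185/968256 ≈ 0.090043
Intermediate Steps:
(x(5, -2) - 400*(-218))/968256 = (-3*5 - 400*(-218))/968256 = (-15 + 87200)*(1/968256) = 87185*(1/968256) = 87185/968256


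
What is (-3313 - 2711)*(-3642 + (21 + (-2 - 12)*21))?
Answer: 23583960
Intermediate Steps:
(-3313 - 2711)*(-3642 + (21 + (-2 - 12)*21)) = -6024*(-3642 + (21 - 14*21)) = -6024*(-3642 + (21 - 294)) = -6024*(-3642 - 273) = -6024*(-3915) = 23583960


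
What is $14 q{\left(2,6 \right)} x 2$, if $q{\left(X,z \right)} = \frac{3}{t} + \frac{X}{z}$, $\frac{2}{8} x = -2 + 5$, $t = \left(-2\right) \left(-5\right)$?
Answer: $\frac{1064}{5} \approx 212.8$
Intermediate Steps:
$t = 10$
$x = 12$ ($x = 4 \left(-2 + 5\right) = 4 \cdot 3 = 12$)
$q{\left(X,z \right)} = \frac{3}{10} + \frac{X}{z}$
$14 q{\left(2,6 \right)} x 2 = 14 \left(\frac{3}{10} + \frac{2}{6}\right) 12 \cdot 2 = 14 \left(\frac{3}{10} + 2 \cdot \frac{1}{6}\right) 24 = 14 \left(\frac{3}{10} + \frac{1}{3}\right) 24 = 14 \cdot \frac{19}{30} \cdot 24 = \frac{133}{15} \cdot 24 = \frac{1064}{5}$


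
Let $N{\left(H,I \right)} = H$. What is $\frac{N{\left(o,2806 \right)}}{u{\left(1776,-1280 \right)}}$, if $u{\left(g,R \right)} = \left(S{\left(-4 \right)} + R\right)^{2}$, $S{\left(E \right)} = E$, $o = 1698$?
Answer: $\frac{283}{274776} \approx 0.0010299$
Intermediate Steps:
$u{\left(g,R \right)} = \left(-4 + R\right)^{2}$
$\frac{N{\left(o,2806 \right)}}{u{\left(1776,-1280 \right)}} = \frac{1698}{\left(-4 - 1280\right)^{2}} = \frac{1698}{\left(-1284\right)^{2}} = \frac{1698}{1648656} = 1698 \cdot \frac{1}{1648656} = \frac{283}{274776}$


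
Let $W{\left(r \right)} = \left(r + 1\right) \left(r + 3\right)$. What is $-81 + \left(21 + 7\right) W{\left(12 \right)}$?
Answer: $5379$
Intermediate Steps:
$W{\left(r \right)} = \left(1 + r\right) \left(3 + r\right)$
$-81 + \left(21 + 7\right) W{\left(12 \right)} = -81 + \left(21 + 7\right) \left(3 + 12^{2} + 4 \cdot 12\right) = -81 + 28 \left(3 + 144 + 48\right) = -81 + 28 \cdot 195 = -81 + 5460 = 5379$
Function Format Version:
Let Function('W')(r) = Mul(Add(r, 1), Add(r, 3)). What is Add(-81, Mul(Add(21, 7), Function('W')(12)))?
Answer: 5379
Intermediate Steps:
Function('W')(r) = Mul(Add(1, r), Add(3, r))
Add(-81, Mul(Add(21, 7), Function('W')(12))) = Add(-81, Mul(Add(21, 7), Add(3, Pow(12, 2), Mul(4, 12)))) = Add(-81, Mul(28, Add(3, 144, 48))) = Add(-81, Mul(28, 195)) = Add(-81, 5460) = 5379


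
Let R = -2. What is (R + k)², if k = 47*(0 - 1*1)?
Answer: 2401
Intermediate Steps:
k = -47 (k = 47*(0 - 1) = 47*(-1) = -47)
(R + k)² = (-2 - 47)² = (-49)² = 2401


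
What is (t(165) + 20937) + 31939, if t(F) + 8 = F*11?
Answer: 54683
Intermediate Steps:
t(F) = -8 + 11*F (t(F) = -8 + F*11 = -8 + 11*F)
(t(165) + 20937) + 31939 = ((-8 + 11*165) + 20937) + 31939 = ((-8 + 1815) + 20937) + 31939 = (1807 + 20937) + 31939 = 22744 + 31939 = 54683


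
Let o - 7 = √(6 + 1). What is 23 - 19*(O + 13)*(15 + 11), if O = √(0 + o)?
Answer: -6399 - 494*√(7 + √7) ≈ -7933.3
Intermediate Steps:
o = 7 + √7 (o = 7 + √(6 + 1) = 7 + √7 ≈ 9.6458)
O = √(7 + √7) (O = √(0 + (7 + √7)) = √(7 + √7) ≈ 3.1058)
23 - 19*(O + 13)*(15 + 11) = 23 - 19*(√(7 + √7) + 13)*(15 + 11) = 23 - 19*(13 + √(7 + √7))*26 = 23 - 19*(338 + 26*√(7 + √7)) = 23 + (-6422 - 494*√(7 + √7)) = -6399 - 494*√(7 + √7)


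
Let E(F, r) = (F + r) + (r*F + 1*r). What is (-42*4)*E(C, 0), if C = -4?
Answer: 672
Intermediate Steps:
E(F, r) = F + 2*r + F*r (E(F, r) = (F + r) + (F*r + r) = (F + r) + (r + F*r) = F + 2*r + F*r)
(-42*4)*E(C, 0) = (-42*4)*(-4 + 2*0 - 4*0) = (-21*8)*(-4 + 0 + 0) = -168*(-4) = 672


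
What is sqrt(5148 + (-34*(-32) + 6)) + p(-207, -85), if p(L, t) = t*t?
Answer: 7225 + sqrt(6242) ≈ 7304.0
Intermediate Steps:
p(L, t) = t**2
sqrt(5148 + (-34*(-32) + 6)) + p(-207, -85) = sqrt(5148 + (-34*(-32) + 6)) + (-85)**2 = sqrt(5148 + (1088 + 6)) + 7225 = sqrt(5148 + 1094) + 7225 = sqrt(6242) + 7225 = 7225 + sqrt(6242)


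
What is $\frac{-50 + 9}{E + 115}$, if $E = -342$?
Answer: $\frac{41}{227} \approx 0.18062$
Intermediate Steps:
$\frac{-50 + 9}{E + 115} = \frac{-50 + 9}{-342 + 115} = - \frac{41}{-227} = \left(-41\right) \left(- \frac{1}{227}\right) = \frac{41}{227}$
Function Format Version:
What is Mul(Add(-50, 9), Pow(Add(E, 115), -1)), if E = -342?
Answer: Rational(41, 227) ≈ 0.18062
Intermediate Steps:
Mul(Add(-50, 9), Pow(Add(E, 115), -1)) = Mul(Add(-50, 9), Pow(Add(-342, 115), -1)) = Mul(-41, Pow(-227, -1)) = Mul(-41, Rational(-1, 227)) = Rational(41, 227)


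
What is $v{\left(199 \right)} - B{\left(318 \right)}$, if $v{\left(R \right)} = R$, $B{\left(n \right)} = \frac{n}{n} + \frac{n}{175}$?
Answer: $\frac{34332}{175} \approx 196.18$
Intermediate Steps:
$B{\left(n \right)} = 1 + \frac{n}{175}$ ($B{\left(n \right)} = 1 + n \frac{1}{175} = 1 + \frac{n}{175}$)
$v{\left(199 \right)} - B{\left(318 \right)} = 199 - \left(1 + \frac{1}{175} \cdot 318\right) = 199 - \left(1 + \frac{318}{175}\right) = 199 - \frac{493}{175} = \frac{34332}{175}$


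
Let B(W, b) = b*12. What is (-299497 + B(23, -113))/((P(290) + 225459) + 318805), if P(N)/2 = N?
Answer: -300853/544844 ≈ -0.55218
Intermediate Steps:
P(N) = 2*N
B(W, b) = 12*b
(-299497 + B(23, -113))/((P(290) + 225459) + 318805) = (-299497 + 12*(-113))/((2*290 + 225459) + 318805) = (-299497 - 1356)/((580 + 225459) + 318805) = -300853/(226039 + 318805) = -300853/544844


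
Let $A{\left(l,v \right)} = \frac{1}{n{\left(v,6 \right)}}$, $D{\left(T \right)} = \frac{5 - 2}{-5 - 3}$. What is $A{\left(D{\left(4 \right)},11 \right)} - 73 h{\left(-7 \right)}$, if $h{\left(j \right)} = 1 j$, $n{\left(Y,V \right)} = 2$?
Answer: $\frac{1023}{2} \approx 511.5$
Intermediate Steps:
$h{\left(j \right)} = j$
$D{\left(T \right)} = - \frac{3}{8}$ ($D{\left(T \right)} = \frac{3}{-8} = 3 \left(- \frac{1}{8}\right) = - \frac{3}{8}$)
$A{\left(l,v \right)} = \frac{1}{2}$
$A{\left(D{\left(4 \right)},11 \right)} - 73 h{\left(-7 \right)} = \frac{1}{2} - -511 = \frac{1}{2} + 511 = \frac{1023}{2}$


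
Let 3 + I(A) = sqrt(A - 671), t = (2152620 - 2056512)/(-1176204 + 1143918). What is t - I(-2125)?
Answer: 125/5381 - 2*I*sqrt(699) ≈ 0.02323 - 52.877*I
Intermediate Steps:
t = -16018/5381 (t = 96108/(-32286) = 96108*(-1/32286) = -16018/5381 ≈ -2.9768)
I(A) = -3 + sqrt(-671 + A) (I(A) = -3 + sqrt(A - 671) = -3 + sqrt(-671 + A))
t - I(-2125) = -16018/5381 - (-3 + sqrt(-671 - 2125)) = -16018/5381 - (-3 + sqrt(-2796)) = -16018/5381 - (-3 + 2*I*sqrt(699)) = -16018/5381 + (3 - 2*I*sqrt(699)) = 125/5381 - 2*I*sqrt(699)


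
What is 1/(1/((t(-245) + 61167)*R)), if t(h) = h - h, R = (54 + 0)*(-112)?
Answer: -369938016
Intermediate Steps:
R = -6048 (R = 54*(-112) = -6048)
t(h) = 0
1/(1/((t(-245) + 61167)*R)) = 1/(1/((0 + 61167)*(-6048))) = 1/(-1/6048/61167) = 1/((1/61167)*(-1/6048)) = 1/(-1/369938016) = -369938016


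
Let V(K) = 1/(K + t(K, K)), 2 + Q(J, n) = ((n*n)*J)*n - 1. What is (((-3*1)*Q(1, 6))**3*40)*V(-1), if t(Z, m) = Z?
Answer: 5218342380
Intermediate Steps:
Q(J, n) = -3 + J*n**3 (Q(J, n) = -2 + (((n*n)*J)*n - 1) = -2 + ((n**2*J)*n - 1) = -2 + ((J*n**2)*n - 1) = -2 + (J*n**3 - 1) = -2 + (-1 + J*n**3) = -3 + J*n**3)
V(K) = 1/(2*K) (V(K) = 1/(K + K) = 1/(2*K))
(((-3*1)*Q(1, 6))**3*40)*V(-1) = (((-3*1)*(-3 + 1*6**3))**3*40)*((1/2)/(-1)) = ((-3*(-3 + 1*216))**3*40)*((1/2)*(-1)) = ((-3*(-3 + 216))**3*40)*(-1/2) = ((-3*213)**3*40)*(-1/2) = ((-639)**3*40)*(-1/2) = -260917119*40*(-1/2) = -10436684760*(-1/2) = 5218342380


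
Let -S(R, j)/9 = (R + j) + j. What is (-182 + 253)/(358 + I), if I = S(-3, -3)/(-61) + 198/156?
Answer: 112606/567695 ≈ 0.19836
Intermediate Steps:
S(R, j) = -18*j - 9*R (S(R, j) = -9*((R + j) + j) = -9*(R + 2*j) = -18*j - 9*R)
I = -93/1586 (I = (-18*(-3) - 9*(-3))/(-61) + 198/156 = (54 + 27)*(-1/61) + 198*(1/156) = 81*(-1/61) + 33/26 = -81/61 + 33/26 = -93/1586 ≈ -0.058638)
(-182 + 253)/(358 + I) = (-182 + 253)/(358 - 93/1586) = 71/(567695/1586) = 71*(1586/567695) = 112606/567695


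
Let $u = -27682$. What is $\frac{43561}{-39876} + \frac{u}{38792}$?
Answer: $- \frac{174604109}{96679362} \approx -1.806$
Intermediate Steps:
$\frac{43561}{-39876} + \frac{u}{38792} = \frac{43561}{-39876} - \frac{27682}{38792} = 43561 \left(- \frac{1}{39876}\right) - \frac{13841}{19396} = - \frac{43561}{39876} - \frac{13841}{19396} = - \frac{174604109}{96679362}$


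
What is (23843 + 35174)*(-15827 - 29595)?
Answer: -2680670174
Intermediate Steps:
(23843 + 35174)*(-15827 - 29595) = 59017*(-45422) = -2680670174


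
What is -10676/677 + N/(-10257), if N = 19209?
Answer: -40836075/2314663 ≈ -17.642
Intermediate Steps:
-10676/677 + N/(-10257) = -10676/677 + 19209/(-10257) = -10676*1/677 + 19209*(-1/10257) = -10676/677 - 6403/3419 = -40836075/2314663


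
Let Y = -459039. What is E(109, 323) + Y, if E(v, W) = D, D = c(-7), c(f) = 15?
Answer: -459024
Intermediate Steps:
D = 15
E(v, W) = 15
E(109, 323) + Y = 15 - 459039 = -459024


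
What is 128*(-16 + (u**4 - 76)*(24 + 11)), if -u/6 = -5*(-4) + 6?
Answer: 2653238871552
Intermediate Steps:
u = -156 (u = -6*(-5*(-4) + 6) = -6*(20 + 6) = -6*26 = -156)
128*(-16 + (u**4 - 76)*(24 + 11)) = 128*(-16 + ((-156)**4 - 76)*(24 + 11)) = 128*(-16 + (592240896 - 76)*35) = 128*(-16 + 592240820*35) = 128*(-16 + 20728428700) = 128*20728428684 = 2653238871552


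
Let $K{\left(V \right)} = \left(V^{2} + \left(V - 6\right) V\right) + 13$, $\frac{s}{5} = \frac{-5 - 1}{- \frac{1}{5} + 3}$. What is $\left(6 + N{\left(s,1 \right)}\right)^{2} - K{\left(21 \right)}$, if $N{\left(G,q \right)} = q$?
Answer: $-720$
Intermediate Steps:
$s = - \frac{75}{7}$ ($s = 5 \frac{-5 - 1}{- \frac{1}{5} + 3} = 5 \left(- \frac{6}{\left(-1\right) \frac{1}{5} + 3}\right) = 5 \left(- \frac{6}{- \frac{1}{5} + 3}\right) = 5 \left(- \frac{6}{\frac{14}{5}}\right) = 5 \left(\left(-6\right) \frac{5}{14}\right) = 5 \left(- \frac{15}{7}\right) = - \frac{75}{7} \approx -10.714$)
$K{\left(V \right)} = 13 + V^{2} + V \left(-6 + V\right)$ ($K{\left(V \right)} = \left(V^{2} + \left(V - 6\right) V\right) + 13 = \left(V^{2} + \left(-6 + V\right) V\right) + 13 = \left(V^{2} + V \left(-6 + V\right)\right) + 13 = 13 + V^{2} + V \left(-6 + V\right)$)
$\left(6 + N{\left(s,1 \right)}\right)^{2} - K{\left(21 \right)} = \left(6 + 1\right)^{2} - \left(13 - 126 + 2 \cdot 21^{2}\right) = 7^{2} - \left(13 - 126 + 2 \cdot 441\right) = 49 - \left(13 - 126 + 882\right) = 49 - 769 = -720$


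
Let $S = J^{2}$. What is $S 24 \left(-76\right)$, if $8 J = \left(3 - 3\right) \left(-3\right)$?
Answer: $0$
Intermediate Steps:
$J = 0$ ($J = \frac{\left(3 - 3\right) \left(-3\right)}{8} = \frac{0 \left(-3\right)}{8} = \frac{1}{8} \cdot 0 = 0$)
$S = 0$ ($S = 0^{2} = 0$)
$S 24 \left(-76\right) = 0 \cdot 24 \left(-76\right) = 0 \left(-76\right) = 0$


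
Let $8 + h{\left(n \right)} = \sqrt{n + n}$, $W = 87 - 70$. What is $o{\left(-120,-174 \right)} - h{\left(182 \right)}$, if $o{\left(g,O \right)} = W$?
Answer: $25 - 2 \sqrt{91} \approx 5.9212$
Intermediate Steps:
$W = 17$
$o{\left(g,O \right)} = 17$
$h{\left(n \right)} = -8 + \sqrt{2} \sqrt{n}$ ($h{\left(n \right)} = -8 + \sqrt{n + n} = -8 + \sqrt{2 n} = -8 + \sqrt{2} \sqrt{n}$)
$o{\left(-120,-174 \right)} - h{\left(182 \right)} = 17 - \left(-8 + \sqrt{2} \sqrt{182}\right) = 17 - \left(-8 + 2 \sqrt{91}\right) = 17 + \left(8 - 2 \sqrt{91}\right) = 25 - 2 \sqrt{91}$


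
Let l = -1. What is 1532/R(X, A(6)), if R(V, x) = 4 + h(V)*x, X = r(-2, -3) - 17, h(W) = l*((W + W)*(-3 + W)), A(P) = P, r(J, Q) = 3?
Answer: -383/713 ≈ -0.53717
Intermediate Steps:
h(W) = -2*W*(-3 + W) (h(W) = -(W + W)*(-3 + W) = -2*W*(-3 + W))
X = -14 (X = 3 - 17 = -14)
R(V, x) = 4 + 2*V*x*(3 - V) (R(V, x) = 4 + (2*V*(3 - V))*x = 4 + 2*V*x*(3 - V))
1532/R(X, A(6)) = 1532/(4 - 2*(-14)*6*(-3 - 14)) = 1532/(4 - 2*(-14)*6*(-17)) = 1532/(4 - 2856) = 1532/(-2852) = 1532*(-1/2852) = -383/713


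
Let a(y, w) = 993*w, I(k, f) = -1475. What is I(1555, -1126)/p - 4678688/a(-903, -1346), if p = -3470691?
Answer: 902236210331/257713846411 ≈ 3.5009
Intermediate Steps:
I(1555, -1126)/p - 4678688/a(-903, -1346) = -1475/(-3470691) - 4678688/(993*(-1346)) = -1475*(-1/3470691) - 4678688/(-1336578) = 1475/3470691 - 4678688*(-1/1336578) = 1475/3470691 + 2339344/668289 = 902236210331/257713846411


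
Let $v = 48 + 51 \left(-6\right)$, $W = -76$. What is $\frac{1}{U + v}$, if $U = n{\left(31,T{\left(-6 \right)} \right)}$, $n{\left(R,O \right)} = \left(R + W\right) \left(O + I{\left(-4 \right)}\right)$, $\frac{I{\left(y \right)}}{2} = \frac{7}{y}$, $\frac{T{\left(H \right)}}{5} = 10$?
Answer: $- \frac{2}{4701} \approx -0.00042544$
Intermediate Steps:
$T{\left(H \right)} = 50$ ($T{\left(H \right)} = 5 \cdot 10 = 50$)
$I{\left(y \right)} = \frac{14}{y}$ ($I{\left(y \right)} = 2 \frac{7}{y} = \frac{14}{y}$)
$n{\left(R,O \right)} = \left(-76 + R\right) \left(- \frac{7}{2} + O\right)$ ($n{\left(R,O \right)} = \left(R - 76\right) \left(O + \frac{14}{-4}\right) = \left(-76 + R\right) \left(O + 14 \left(- \frac{1}{4}\right)\right) = \left(-76 + R\right) \left(O - \frac{7}{2}\right) = \left(-76 + R\right) \left(- \frac{7}{2} + O\right)$)
$U = - \frac{4185}{2}$ ($U = 266 - 3800 - \frac{217}{2} + 50 \cdot 31 = 266 - 3800 - \frac{217}{2} + 1550 = - \frac{4185}{2} \approx -2092.5$)
$v = -258$ ($v = 48 - 306 = -258$)
$\frac{1}{U + v} = \frac{1}{- \frac{4185}{2} - 258} = \frac{1}{- \frac{4701}{2}} = - \frac{2}{4701}$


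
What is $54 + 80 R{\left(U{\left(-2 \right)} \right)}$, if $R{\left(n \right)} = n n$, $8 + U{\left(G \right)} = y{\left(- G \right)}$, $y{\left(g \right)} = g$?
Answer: $2934$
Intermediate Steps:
$U{\left(G \right)} = -8 - G$
$R{\left(n \right)} = n^{2}$
$54 + 80 R{\left(U{\left(-2 \right)} \right)} = 54 + 80 \left(-8 - -2\right)^{2} = 54 + 80 \left(-8 + 2\right)^{2} = 54 + 80 \left(-6\right)^{2} = 54 + 80 \cdot 36 = 54 + 2880 = 2934$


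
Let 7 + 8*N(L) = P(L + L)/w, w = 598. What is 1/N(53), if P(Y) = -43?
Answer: -4784/4229 ≈ -1.1312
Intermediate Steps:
N(L) = -4229/4784 (N(L) = -7/8 + (-43/598)/8 = -7/8 + (-43*1/598)/8 = -7/8 + (⅛)*(-43/598) = -7/8 - 43/4784 = -4229/4784)
1/N(53) = 1/(-4229/4784) = -4784/4229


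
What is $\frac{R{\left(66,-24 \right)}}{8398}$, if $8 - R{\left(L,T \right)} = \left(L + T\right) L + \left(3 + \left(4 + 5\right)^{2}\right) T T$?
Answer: $- \frac{1346}{221} \approx -6.0905$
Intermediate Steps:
$R{\left(L,T \right)} = 8 - 84 T^{2} - L \left(L + T\right)$ ($R{\left(L,T \right)} = 8 - \left(\left(L + T\right) L + \left(3 + \left(4 + 5\right)^{2}\right) T T\right) = 8 - \left(L \left(L + T\right) + \left(3 + 9^{2}\right) T T\right) = 8 - \left(L \left(L + T\right) + \left(3 + 81\right) T T\right) = 8 - \left(L \left(L + T\right) + 84 T T\right) = 8 - \left(L \left(L + T\right) + 84 T^{2}\right) = 8 - \left(84 T^{2} + L \left(L + T\right)\right) = 8 - 84 T^{2} - L \left(L + T\right)$)
$\frac{R{\left(66,-24 \right)}}{8398} = \frac{8 - 66^{2} - 84 \left(-24\right)^{2} - 66 \left(-24\right)}{8398} = \left(8 - 4356 - 48384 + 1584\right) \frac{1}{8398} = \left(-51148\right) \frac{1}{8398} = - \frac{1346}{221}$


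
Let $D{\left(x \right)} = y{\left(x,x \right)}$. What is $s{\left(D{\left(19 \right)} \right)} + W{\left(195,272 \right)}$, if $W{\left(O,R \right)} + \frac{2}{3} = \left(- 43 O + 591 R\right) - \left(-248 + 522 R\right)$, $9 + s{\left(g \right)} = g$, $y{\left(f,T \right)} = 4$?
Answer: $\frac{31876}{3} \approx 10625.0$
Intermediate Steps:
$D{\left(x \right)} = 4$
$s{\left(g \right)} = -9 + g$
$W{\left(O,R \right)} = \frac{742}{3} - 43 O + 69 R$ ($W{\left(O,R \right)} = - \frac{2}{3} - \left(-248 - 69 R + 43 O\right) = - \frac{2}{3} + \left(248 - 43 O + 69 R\right) = \frac{742}{3} - 43 O + 69 R$)
$s{\left(D{\left(19 \right)} \right)} + W{\left(195,272 \right)} = \left(-9 + 4\right) + \left(\frac{742}{3} - 8385 + 69 \cdot 272\right) = -5 + \left(\frac{742}{3} - 8385 + 18768\right) = -5 + \frac{31891}{3} = \frac{31876}{3}$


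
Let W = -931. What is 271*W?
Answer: -252301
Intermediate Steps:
271*W = 271*(-931) = -252301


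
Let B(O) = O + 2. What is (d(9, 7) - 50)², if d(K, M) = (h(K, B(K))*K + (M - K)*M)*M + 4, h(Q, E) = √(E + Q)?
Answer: 100116 - 36288*√5 ≈ 18974.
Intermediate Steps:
B(O) = 2 + O
d(K, M) = 4 + M*(K*√(2 + 2*K) + M*(M - K)) (d(K, M) = (√((2 + K) + K)*K + (M - K)*M)*M + 4 = (√(2 + 2*K)*K + M*(M - K))*M + 4 = (K*√(2 + 2*K) + M*(M - K))*M + 4 = M*(K*√(2 + 2*K) + M*(M - K)) + 4 = 4 + M*(K*√(2 + 2*K) + M*(M - K)))
(d(9, 7) - 50)² = ((4 + 7³ - 1*9*7² + 9*7*√(2 + 2*9)) - 50)² = ((4 + 343 - 1*9*49 + 9*7*√(2 + 18)) - 50)² = ((4 + 343 - 441 + 9*7*√20) - 50)² = ((4 + 343 - 441 + 9*7*(2*√5)) - 50)² = ((4 + 343 - 441 + 126*√5) - 50)² = ((-94 + 126*√5) - 50)² = (-144 + 126*√5)²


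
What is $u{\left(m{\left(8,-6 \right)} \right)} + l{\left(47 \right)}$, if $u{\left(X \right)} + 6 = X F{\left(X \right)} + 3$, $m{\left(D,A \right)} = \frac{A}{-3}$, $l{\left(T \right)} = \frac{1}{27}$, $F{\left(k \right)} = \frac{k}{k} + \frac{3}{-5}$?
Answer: $- \frac{292}{135} \approx -2.163$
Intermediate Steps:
$F{\left(k \right)} = \frac{2}{5}$ ($F{\left(k \right)} = 1 + 3 \left(- \frac{1}{5}\right) = 1 - \frac{3}{5} = \frac{2}{5}$)
$l{\left(T \right)} = \frac{1}{27}$
$m{\left(D,A \right)} = - \frac{A}{3}$ ($m{\left(D,A \right)} = A \left(- \frac{1}{3}\right) = - \frac{A}{3}$)
$u{\left(X \right)} = -3 + \frac{2 X}{5}$ ($u{\left(X \right)} = -6 + \left(X \frac{2}{5} + 3\right) = -6 + \left(\frac{2 X}{5} + 3\right) = -6 + \left(3 + \frac{2 X}{5}\right) = -3 + \frac{2 X}{5}$)
$u{\left(m{\left(8,-6 \right)} \right)} + l{\left(47 \right)} = \left(-3 + \frac{2 \left(\left(- \frac{1}{3}\right) \left(-6\right)\right)}{5}\right) + \frac{1}{27} = \left(-3 + \frac{2}{5} \cdot 2\right) + \frac{1}{27} = \left(-3 + \frac{4}{5}\right) + \frac{1}{27} = - \frac{11}{5} + \frac{1}{27} = - \frac{292}{135}$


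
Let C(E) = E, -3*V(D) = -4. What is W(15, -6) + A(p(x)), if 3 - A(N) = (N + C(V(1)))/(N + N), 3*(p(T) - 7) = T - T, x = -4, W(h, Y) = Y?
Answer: -151/42 ≈ -3.5952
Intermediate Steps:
V(D) = 4/3 (V(D) = -1/3*(-4) = 4/3)
p(T) = 7 (p(T) = 7 + (T - T)/3 = 7 + (1/3)*0 = 7 + 0 = 7)
A(N) = 3 - (4/3 + N)/(2*N) (A(N) = 3 - (N + 4/3)/(N + N) = 3 - (4/3 + N)/(2*N))
W(15, -6) + A(p(x)) = -6 + (1/6)*(-4 + 15*7)/7 = -6 + (1/6)*(1/7)*(-4 + 105) = -6 + (1/6)*(1/7)*101 = -6 + 101/42 = -151/42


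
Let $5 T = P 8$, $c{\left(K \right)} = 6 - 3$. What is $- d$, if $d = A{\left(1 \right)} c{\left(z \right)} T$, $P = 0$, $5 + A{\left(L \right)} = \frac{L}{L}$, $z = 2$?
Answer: $0$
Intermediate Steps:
$c{\left(K \right)} = 3$ ($c{\left(K \right)} = 6 - 3 = 3$)
$A{\left(L \right)} = -4$ ($A{\left(L \right)} = -5 + \frac{L}{L} = -5 + 1 = -4$)
$T = 0$ ($T = \frac{0 \cdot 8}{5} = \frac{1}{5} \cdot 0 = 0$)
$d = 0$ ($d = \left(-4\right) 3 \cdot 0 = \left(-12\right) 0 = 0$)
$- d = \left(-1\right) 0 = 0$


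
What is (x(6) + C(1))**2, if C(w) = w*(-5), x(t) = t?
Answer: 1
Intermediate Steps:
C(w) = -5*w
(x(6) + C(1))**2 = (6 - 5*1)**2 = (6 - 5)**2 = 1**2 = 1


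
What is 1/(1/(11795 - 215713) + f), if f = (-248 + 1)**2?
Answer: 203918/12440833261 ≈ 1.6391e-5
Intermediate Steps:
f = 61009 (f = (-247)**2 = 61009)
1/(1/(11795 - 215713) + f) = 1/(1/(11795 - 215713) + 61009) = 1/(1/(-203918) + 61009) = 1/(-1/203918 + 61009) = 1/(12440833261/203918) = 203918/12440833261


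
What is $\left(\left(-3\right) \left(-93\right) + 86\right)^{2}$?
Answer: $133225$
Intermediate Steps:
$\left(\left(-3\right) \left(-93\right) + 86\right)^{2} = \left(279 + 86\right)^{2} = 365^{2} = 133225$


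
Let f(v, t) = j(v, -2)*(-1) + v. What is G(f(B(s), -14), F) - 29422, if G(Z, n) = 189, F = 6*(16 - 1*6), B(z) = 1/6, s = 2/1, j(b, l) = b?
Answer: -29233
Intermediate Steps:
s = 2 (s = 2*1 = 2)
B(z) = ⅙
f(v, t) = 0 (f(v, t) = v*(-1) + v = -v + v = 0)
F = 60 (F = 6*(16 - 6) = 6*10 = 60)
G(f(B(s), -14), F) - 29422 = 189 - 29422 = -29233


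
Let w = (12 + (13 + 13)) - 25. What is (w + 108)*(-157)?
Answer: -18997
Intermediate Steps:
w = 13 (w = (12 + 26) - 25 = 38 - 25 = 13)
(w + 108)*(-157) = (13 + 108)*(-157) = 121*(-157) = -18997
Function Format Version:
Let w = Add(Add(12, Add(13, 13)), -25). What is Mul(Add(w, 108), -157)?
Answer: -18997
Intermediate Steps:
w = 13 (w = Add(Add(12, 26), -25) = Add(38, -25) = 13)
Mul(Add(w, 108), -157) = Mul(Add(13, 108), -157) = Mul(121, -157) = -18997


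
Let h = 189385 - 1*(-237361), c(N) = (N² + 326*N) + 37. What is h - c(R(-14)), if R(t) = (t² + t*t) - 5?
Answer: 150778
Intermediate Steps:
R(t) = -5 + 2*t² (R(t) = (t² + t²) - 5 = 2*t² - 5 = -5 + 2*t²)
c(N) = 37 + N² + 326*N
h = 426746 (h = 189385 + 237361 = 426746)
h - c(R(-14)) = 426746 - (37 + (-5 + 2*(-14)²)² + 326*(-5 + 2*(-14)²)) = 426746 - (37 + (-5 + 2*196)² + 326*(-5 + 2*196)) = 426746 - (37 + (-5 + 392)² + 326*(-5 + 392)) = 426746 - (37 + 387² + 326*387) = 426746 - (37 + 149769 + 126162) = 426746 - 1*275968 = 426746 - 275968 = 150778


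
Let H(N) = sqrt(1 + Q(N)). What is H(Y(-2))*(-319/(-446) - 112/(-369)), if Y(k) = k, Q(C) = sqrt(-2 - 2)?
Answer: 167663*sqrt(1 + 2*I)/164574 ≈ 1.2959 + 0.80091*I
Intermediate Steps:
Q(C) = 2*I (Q(C) = sqrt(-4) = 2*I)
H(N) = sqrt(1 + 2*I)
H(Y(-2))*(-319/(-446) - 112/(-369)) = sqrt(1 + 2*I)*(-319/(-446) - 112/(-369)) = sqrt(1 + 2*I)*(-319*(-1/446) - 112*(-1/369)) = sqrt(1 + 2*I)*(319/446 + 112/369) = sqrt(1 + 2*I)*(167663/164574) = 167663*sqrt(1 + 2*I)/164574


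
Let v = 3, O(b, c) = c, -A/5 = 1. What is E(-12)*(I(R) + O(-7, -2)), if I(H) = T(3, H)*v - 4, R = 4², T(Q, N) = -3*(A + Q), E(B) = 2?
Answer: 24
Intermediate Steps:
A = -5 (A = -5*1 = -5)
T(Q, N) = 15 - 3*Q (T(Q, N) = -3*(-5 + Q) = 15 - 3*Q)
R = 16
I(H) = 14 (I(H) = (15 - 3*3)*3 - 4 = (15 - 9)*3 - 4 = 6*3 - 4 = 18 - 4 = 14)
E(-12)*(I(R) + O(-7, -2)) = 2*(14 - 2) = 2*12 = 24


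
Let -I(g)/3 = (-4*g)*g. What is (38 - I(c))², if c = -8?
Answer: 532900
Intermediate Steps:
I(g) = 12*g² (I(g) = -3*(-4*g)*g = -(-12)*g² = 12*g²)
(38 - I(c))² = (38 - 12*(-8)²)² = (38 - 12*64)² = (38 - 1*768)² = (38 - 768)² = (-730)² = 532900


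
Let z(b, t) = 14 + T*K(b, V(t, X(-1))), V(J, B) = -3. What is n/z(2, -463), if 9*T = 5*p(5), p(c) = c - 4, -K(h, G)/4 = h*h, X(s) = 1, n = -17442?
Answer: -78489/23 ≈ -3412.6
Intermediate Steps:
K(h, G) = -4*h² (K(h, G) = -4*h*h = -4*h²)
p(c) = -4 + c
T = 5/9 (T = (5*(-4 + 5))/9 = (5*1)/9 = (⅑)*5 = 5/9 ≈ 0.55556)
z(b, t) = 14 - 20*b²/9 (z(b, t) = 14 + 5*(-4*b²)/9 = 14 - 20*b²/9)
n/z(2, -463) = -17442/(14 - 20/9*2²) = -17442/(14 - 20/9*4) = -17442/(14 - 80/9) = -17442/46/9 = -17442*9/46 = -78489/23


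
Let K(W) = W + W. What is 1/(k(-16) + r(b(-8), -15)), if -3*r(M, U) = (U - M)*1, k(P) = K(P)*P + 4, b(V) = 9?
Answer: 1/524 ≈ 0.0019084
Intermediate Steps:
K(W) = 2*W
k(P) = 4 + 2*P² (k(P) = (2*P)*P + 4 = 2*P² + 4 = 4 + 2*P²)
r(M, U) = -U/3 + M/3 (r(M, U) = -(U - M)/3 = -U/3 + M/3)
1/(k(-16) + r(b(-8), -15)) = 1/((4 + 2*(-16)²) + (-⅓*(-15) + (⅓)*9)) = 1/((4 + 2*256) + (5 + 3)) = 1/((4 + 512) + 8) = 1/(516 + 8) = 1/524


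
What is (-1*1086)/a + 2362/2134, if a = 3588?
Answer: 513111/638066 ≈ 0.80417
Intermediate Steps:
(-1*1086)/a + 2362/2134 = -1*1086/3588 + 2362/2134 = -1086*1/3588 + 2362*(1/2134) = -181/598 + 1181/1067 = 513111/638066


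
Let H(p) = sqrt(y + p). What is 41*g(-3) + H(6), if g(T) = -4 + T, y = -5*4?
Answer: -287 + I*sqrt(14) ≈ -287.0 + 3.7417*I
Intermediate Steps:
y = -20
H(p) = sqrt(-20 + p)
41*g(-3) + H(6) = 41*(-4 - 3) + sqrt(-20 + 6) = 41*(-7) + sqrt(-14) = -287 + I*sqrt(14)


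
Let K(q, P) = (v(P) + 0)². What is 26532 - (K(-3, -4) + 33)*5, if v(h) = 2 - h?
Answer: 26187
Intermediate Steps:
K(q, P) = (2 - P)² (K(q, P) = ((2 - P) + 0)² = (2 - P)²)
26532 - (K(-3, -4) + 33)*5 = 26532 - ((-2 - 4)² + 33)*5 = 26532 - ((-6)² + 33)*5 = 26532 - (36 + 33)*5 = 26532 - 69*5 = 26532 - 1*345 = 26532 - 345 = 26187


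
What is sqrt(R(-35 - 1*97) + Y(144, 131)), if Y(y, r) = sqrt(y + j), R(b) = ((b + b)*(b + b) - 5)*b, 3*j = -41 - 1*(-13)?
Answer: sqrt(-82792908 + 6*sqrt(303))/3 ≈ 3033.0*I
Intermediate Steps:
j = -28/3 (j = (-41 - 1*(-13))/3 = (-41 + 13)/3 = (1/3)*(-28) = -28/3 ≈ -9.3333)
R(b) = b*(-5 + 4*b**2) (R(b) = ((2*b)*(2*b) - 5)*b = (4*b**2 - 5)*b = (-5 + 4*b**2)*b = b*(-5 + 4*b**2))
Y(y, r) = sqrt(-28/3 + y) (Y(y, r) = sqrt(y - 28/3) = sqrt(-28/3 + y))
sqrt(R(-35 - 1*97) + Y(144, 131)) = sqrt((-35 - 1*97)*(-5 + 4*(-35 - 1*97)**2) + sqrt(-84 + 9*144)/3) = sqrt((-35 - 97)*(-5 + 4*(-35 - 97)**2) + sqrt(-84 + 1296)/3) = sqrt(-132*(-5 + 4*(-132)**2) + sqrt(1212)/3) = sqrt(-132*(-5 + 4*17424) + (2*sqrt(303))/3) = sqrt(-132*(-5 + 69696) + 2*sqrt(303)/3) = sqrt(-132*69691 + 2*sqrt(303)/3) = sqrt(-9199212 + 2*sqrt(303)/3)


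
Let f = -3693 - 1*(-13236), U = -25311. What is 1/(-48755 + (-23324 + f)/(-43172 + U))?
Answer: -68483/3338874884 ≈ -2.0511e-5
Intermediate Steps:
f = 9543 (f = -3693 + 13236 = 9543)
1/(-48755 + (-23324 + f)/(-43172 + U)) = 1/(-48755 + (-23324 + 9543)/(-43172 - 25311)) = 1/(-48755 - 13781/(-68483)) = 1/(-48755 - 13781*(-1/68483)) = 1/(-48755 + 13781/68483) = 1/(-3338874884/68483) = -68483/3338874884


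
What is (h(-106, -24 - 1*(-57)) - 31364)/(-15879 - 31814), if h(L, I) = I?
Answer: 31331/47693 ≈ 0.65693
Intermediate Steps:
(h(-106, -24 - 1*(-57)) - 31364)/(-15879 - 31814) = ((-24 - 1*(-57)) - 31364)/(-15879 - 31814) = ((-24 + 57) - 31364)/(-47693) = (33 - 31364)*(-1/47693) = -31331*(-1/47693) = 31331/47693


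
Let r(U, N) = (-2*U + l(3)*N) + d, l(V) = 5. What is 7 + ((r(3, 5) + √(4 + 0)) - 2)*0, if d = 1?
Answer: 7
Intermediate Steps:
r(U, N) = 1 - 2*U + 5*N (r(U, N) = (-2*U + 5*N) + 1 = 1 - 2*U + 5*N)
7 + ((r(3, 5) + √(4 + 0)) - 2)*0 = 7 + (((1 - 2*3 + 5*5) + √(4 + 0)) - 2)*0 = 7 + (((1 - 6 + 25) + √4) - 2)*0 = 7 + ((20 + 2) - 2)*0 = 7 + (22 - 2)*0 = 7 + 20*0 = 7 + 0 = 7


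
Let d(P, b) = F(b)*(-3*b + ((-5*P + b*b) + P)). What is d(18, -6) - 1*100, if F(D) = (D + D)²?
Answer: -2692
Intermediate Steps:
F(D) = 4*D² (F(D) = (2*D)² = 4*D²)
d(P, b) = 4*b²*(b² - 4*P - 3*b) (d(P, b) = (4*b²)*(-3*b + ((-5*P + b*b) + P)) = (4*b²)*(-3*b + ((-5*P + b²) + P)) = (4*b²)*(-3*b + ((b² - 5*P) + P)) = (4*b²)*(-3*b + (b² - 4*P)) = (4*b²)*(b² - 4*P - 3*b) = 4*b²*(b² - 4*P - 3*b))
d(18, -6) - 1*100 = 4*(-6)²*((-6)² - 4*18 - 3*(-6)) - 1*100 = 4*36*(36 - 72 + 18) - 100 = 4*36*(-18) - 100 = -2592 - 100 = -2692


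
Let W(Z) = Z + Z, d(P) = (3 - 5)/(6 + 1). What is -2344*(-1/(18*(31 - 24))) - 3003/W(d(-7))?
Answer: 1329011/252 ≈ 5273.9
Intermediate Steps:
d(P) = -2/7
W(Z) = 2*Z
-2344*(-1/(18*(31 - 24))) - 3003/W(d(-7)) = -2344*(-1/(18*(31 - 24))) - 3003/(2*(-2/7)) = -2344/(7*(-18)) - 3003/(-4/7) = -2344/(-126) - 3003*(-7/4) = -2344*(-1/126) + 21021/4 = 1172/63 + 21021/4 = 1329011/252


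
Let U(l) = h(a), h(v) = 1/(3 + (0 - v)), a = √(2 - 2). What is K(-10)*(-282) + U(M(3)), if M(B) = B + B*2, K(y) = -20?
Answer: 16921/3 ≈ 5640.3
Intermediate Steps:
a = 0 (a = √0 = 0)
h(v) = 1/(3 - v)
M(B) = 3*B (M(B) = B + 2*B = 3*B)
U(l) = ⅓ (U(l) = -1/(-3 + 0) = -1/(-3) = -1*(-⅓) = ⅓)
K(-10)*(-282) + U(M(3)) = -20*(-282) + ⅓ = 5640 + ⅓ = 16921/3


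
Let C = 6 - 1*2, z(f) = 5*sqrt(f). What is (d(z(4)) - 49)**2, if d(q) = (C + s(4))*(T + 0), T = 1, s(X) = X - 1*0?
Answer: 1681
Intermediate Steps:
s(X) = X (s(X) = X + 0 = X)
C = 4 (C = 6 - 2 = 4)
d(q) = 8 (d(q) = (4 + 4)*(1 + 0) = 8*1 = 8)
(d(z(4)) - 49)**2 = (8 - 49)**2 = (-41)**2 = 1681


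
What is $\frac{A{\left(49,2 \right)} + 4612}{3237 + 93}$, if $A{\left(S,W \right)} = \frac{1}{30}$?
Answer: $\frac{138361}{99900} \approx 1.385$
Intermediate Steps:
$A{\left(S,W \right)} = \frac{1}{30}$
$\frac{A{\left(49,2 \right)} + 4612}{3237 + 93} = \frac{\frac{1}{30} + 4612}{3237 + 93} = \frac{138361}{30 \cdot 3330} = \frac{138361}{30} \cdot \frac{1}{3330} = \frac{138361}{99900}$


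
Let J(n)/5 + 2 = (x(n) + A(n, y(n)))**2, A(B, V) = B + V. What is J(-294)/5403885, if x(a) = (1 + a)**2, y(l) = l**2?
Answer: 29580904079/1080777 ≈ 27370.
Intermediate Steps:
J(n) = -10 + 5*(n + n**2 + (1 + n)**2)**2 (J(n) = -10 + 5*((1 + n)**2 + (n + n**2))**2 = -10 + 5*(n + n**2 + (1 + n)**2)**2)
J(-294)/5403885 = (-10 + 5*(-294 + (-294)**2 + (1 - 294)**2)**2)/5403885 = (-10 + 5*(-294 + 86436 + (-293)**2)**2)*(1/5403885) = (-10 + 5*(-294 + 86436 + 85849)**2)*(1/5403885) = (-10 + 5*171991**2)*(1/5403885) = (-10 + 5*29580904081)*(1/5403885) = (-10 + 147904520405)*(1/5403885) = 147904520395*(1/5403885) = 29580904079/1080777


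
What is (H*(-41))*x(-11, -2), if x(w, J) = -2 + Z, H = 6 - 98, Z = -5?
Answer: -26404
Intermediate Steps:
H = -92
x(w, J) = -7 (x(w, J) = -2 - 5 = -7)
(H*(-41))*x(-11, -2) = -92*(-41)*(-7) = 3772*(-7) = -26404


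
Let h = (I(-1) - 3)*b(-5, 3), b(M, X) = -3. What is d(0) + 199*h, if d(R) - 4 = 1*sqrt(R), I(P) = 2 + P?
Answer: 1198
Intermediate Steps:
d(R) = 4 + sqrt(R) (d(R) = 4 + 1*sqrt(R) = 4 + sqrt(R))
h = 6 (h = ((2 - 1) - 3)*(-3) = (1 - 3)*(-3) = -2*(-3) = 6)
d(0) + 199*h = (4 + sqrt(0)) + 199*6 = (4 + 0) + 1194 = 4 + 1194 = 1198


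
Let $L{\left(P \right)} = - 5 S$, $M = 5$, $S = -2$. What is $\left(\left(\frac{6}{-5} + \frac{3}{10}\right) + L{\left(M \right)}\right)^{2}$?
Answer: $\frac{8281}{100} \approx 82.81$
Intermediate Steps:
$L{\left(P \right)} = 10$ ($L{\left(P \right)} = \left(-5\right) \left(-2\right) = 10$)
$\left(\left(\frac{6}{-5} + \frac{3}{10}\right) + L{\left(M \right)}\right)^{2} = \left(\left(\frac{6}{-5} + \frac{3}{10}\right) + 10\right)^{2} = \left(\left(6 \left(- \frac{1}{5}\right) + 3 \cdot \frac{1}{10}\right) + 10\right)^{2} = \left(\left(- \frac{6}{5} + \frac{3}{10}\right) + 10\right)^{2} = \left(- \frac{9}{10} + 10\right)^{2} = \left(\frac{91}{10}\right)^{2} = \frac{8281}{100}$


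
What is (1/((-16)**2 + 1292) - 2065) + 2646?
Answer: 899389/1548 ≈ 581.00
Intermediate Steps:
(1/((-16)**2 + 1292) - 2065) + 2646 = (1/(256 + 1292) - 2065) + 2646 = (1/1548 - 2065) + 2646 = -3196619/1548 + 2646 = 899389/1548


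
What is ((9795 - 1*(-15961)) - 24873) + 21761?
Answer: 22644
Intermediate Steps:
((9795 - 1*(-15961)) - 24873) + 21761 = ((9795 + 15961) - 24873) + 21761 = (25756 - 24873) + 21761 = 883 + 21761 = 22644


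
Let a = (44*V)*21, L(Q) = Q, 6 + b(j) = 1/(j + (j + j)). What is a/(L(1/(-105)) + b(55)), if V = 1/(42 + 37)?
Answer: -533610/273893 ≈ -1.9482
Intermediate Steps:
b(j) = -6 + 1/(3*j) (b(j) = -6 + 1/(j + (j + j)) = -6 + 1/(j + 2*j) = -6 + 1/(3*j))
V = 1/79 ≈ 0.012658
a = 924/79 (a = (44*(1/79))*21 = (44/79)*21 = 924/79 ≈ 11.696)
a/(L(1/(-105)) + b(55)) = 924/(79*(1/(-105) + (-6 + (⅓)/55))) = 924/(79*(-1/105 + (-6 + (⅓)*(1/55)))) = 924/(79*(-1/105 + (-6 + 1/165))) = 924/(79*(-1/105 - 989/165)) = 924/(79*(-6934/1155)) = (924/79)*(-1155/6934) = -533610/273893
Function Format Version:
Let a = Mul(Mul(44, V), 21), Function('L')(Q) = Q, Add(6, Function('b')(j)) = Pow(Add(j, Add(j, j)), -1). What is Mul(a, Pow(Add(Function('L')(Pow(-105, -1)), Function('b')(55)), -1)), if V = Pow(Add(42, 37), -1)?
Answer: Rational(-533610, 273893) ≈ -1.9482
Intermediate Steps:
Function('b')(j) = Add(-6, Mul(Rational(1, 3), Pow(j, -1))) (Function('b')(j) = Add(-6, Pow(Add(j, Add(j, j)), -1)) = Add(-6, Pow(Add(j, Mul(2, j)), -1)) = Add(-6, Pow(Mul(3, j), -1)) = Add(-6, Mul(Rational(1, 3), Pow(j, -1))))
V = Rational(1, 79) (V = Pow(79, -1) = Rational(1, 79) ≈ 0.012658)
a = Rational(924, 79) (a = Mul(Mul(44, Rational(1, 79)), 21) = Mul(Rational(44, 79), 21) = Rational(924, 79) ≈ 11.696)
Mul(a, Pow(Add(Function('L')(Pow(-105, -1)), Function('b')(55)), -1)) = Mul(Rational(924, 79), Pow(Add(Pow(-105, -1), Add(-6, Mul(Rational(1, 3), Pow(55, -1)))), -1)) = Mul(Rational(924, 79), Pow(Add(Rational(-1, 105), Add(-6, Mul(Rational(1, 3), Rational(1, 55)))), -1)) = Mul(Rational(924, 79), Pow(Add(Rational(-1, 105), Add(-6, Rational(1, 165))), -1)) = Mul(Rational(924, 79), Pow(Add(Rational(-1, 105), Rational(-989, 165)), -1)) = Mul(Rational(924, 79), Pow(Rational(-6934, 1155), -1)) = Mul(Rational(924, 79), Rational(-1155, 6934)) = Rational(-533610, 273893)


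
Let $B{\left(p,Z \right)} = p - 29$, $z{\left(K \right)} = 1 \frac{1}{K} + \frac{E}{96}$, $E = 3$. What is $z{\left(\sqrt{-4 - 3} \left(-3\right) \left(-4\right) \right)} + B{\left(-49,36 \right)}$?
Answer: $- \frac{2495}{32} - \frac{i \sqrt{7}}{84} \approx -77.969 - 0.031497 i$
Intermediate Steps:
$z{\left(K \right)} = \frac{1}{32} + \frac{1}{K}$ ($z{\left(K \right)} = 1 \frac{1}{K} + \frac{3}{96} = \frac{1}{K} + 3 \cdot \frac{1}{96} = \frac{1}{K} + \frac{1}{32} = \frac{1}{32} + \frac{1}{K}$)
$B{\left(p,Z \right)} = -29 + p$ ($B{\left(p,Z \right)} = p - 29 = -29 + p$)
$z{\left(\sqrt{-4 - 3} \left(-3\right) \left(-4\right) \right)} + B{\left(-49,36 \right)} = \frac{32 + \sqrt{-4 - 3} \left(-3\right) \left(-4\right)}{32 \sqrt{-4 - 3} \left(-3\right) \left(-4\right)} - 78 = \frac{32 + \sqrt{-7} \left(-3\right) \left(-4\right)}{32 \sqrt{-7} \left(-3\right) \left(-4\right)} - 78 = \frac{32 + i \sqrt{7} \left(-3\right) \left(-4\right)}{32 i \sqrt{7} \left(-3\right) \left(-4\right)} - 78 = \frac{32 + - 3 i \sqrt{7} \left(-4\right)}{32 - 3 i \sqrt{7} \left(-4\right)} - 78 = \frac{32 + 12 i \sqrt{7}}{32 \cdot 12 i \sqrt{7}} - 78 = \frac{- \frac{i \sqrt{7}}{84} \left(32 + 12 i \sqrt{7}\right)}{32} - 78 = - \frac{i \sqrt{7} \left(32 + 12 i \sqrt{7}\right)}{2688} - 78 = -78 - \frac{i \sqrt{7} \left(32 + 12 i \sqrt{7}\right)}{2688}$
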